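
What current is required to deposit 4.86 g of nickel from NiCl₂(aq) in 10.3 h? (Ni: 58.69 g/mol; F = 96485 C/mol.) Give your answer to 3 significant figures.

n(Ni) = 4.86 / 58.69 = 0.08281 mol
Ni²⁺ + 2e⁻ → Ni, so n(e⁻) = 2 × 0.08281 = 0.1656 mol
Q = 0.1656 × 96485 = 15980 C
I = Q / t = 15980 / 37080 s = 0.431 A

0.431 A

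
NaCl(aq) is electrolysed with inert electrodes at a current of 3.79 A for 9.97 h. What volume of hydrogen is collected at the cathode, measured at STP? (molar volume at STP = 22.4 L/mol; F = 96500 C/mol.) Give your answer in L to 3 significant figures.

15.8 L

Q = It = 3.79 × 35892 = 1.360×10^5 C
n(e⁻) = Q/F = 1.360×10^5/96500 = 1.409 mol
2H⁺ + 2e⁻ → H₂, so n(H₂) = 1.409 / 2 = 0.7045 mol
V = 0.7045 × 22.4 = 15.78 L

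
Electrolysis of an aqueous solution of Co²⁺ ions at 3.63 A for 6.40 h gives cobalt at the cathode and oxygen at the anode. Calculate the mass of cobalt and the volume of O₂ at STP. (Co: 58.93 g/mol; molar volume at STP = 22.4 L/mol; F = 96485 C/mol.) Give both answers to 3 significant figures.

Q = 3.63 × 23040 = 83640 C; n(e⁻) = 83640 / 96485 = 0.8669 mol
Cathode: Co²⁺ + 2e⁻ → Co → n(Co) = 0.8669/2 = 0.4335 mol → 25.5 g
Anode: 2H₂O → O₂ + 4H⁺ + 4e⁻ → n(O₂) = 0.8669/4 = 0.2167 mol → 4.85 L

25.5 g Co; 4.85 L O₂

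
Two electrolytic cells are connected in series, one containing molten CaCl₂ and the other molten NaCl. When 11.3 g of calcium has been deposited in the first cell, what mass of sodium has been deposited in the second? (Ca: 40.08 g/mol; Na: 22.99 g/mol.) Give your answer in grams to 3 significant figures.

13.0 g

n(Ca) = 11.3 / 40.08 = 0.2819 mol
Ca²⁺ + 2e⁻ → Ca, so n(e⁻) = 2 × 0.2819 = 0.5638 mol
The cells are in series, so the same charge (and hence the same n(e⁻) = 0.5638 mol) passes through both.
Na⁺ + e⁻ → Na, so n(Na) = 0.5638 mol
m(Na) = 0.5638 × 22.99 = 13.0 g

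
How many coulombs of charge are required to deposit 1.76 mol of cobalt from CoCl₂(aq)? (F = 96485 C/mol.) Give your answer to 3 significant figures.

3.40×10^5 C

Co²⁺ + 2e⁻ → Co, so n(e⁻) = 2 × 1.76 = 3.520 mol
Q = 3.520 × 96485 = 3.396×10^5 C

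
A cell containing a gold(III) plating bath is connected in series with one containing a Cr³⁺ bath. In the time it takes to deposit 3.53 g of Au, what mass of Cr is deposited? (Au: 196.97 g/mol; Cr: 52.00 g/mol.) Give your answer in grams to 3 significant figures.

0.932 g

n(Au) = 3.53 / 196.97 = 0.01792 mol
Au³⁺ + 3e⁻ → Au, so n(e⁻) = 3 × 0.01792 = 0.05376 mol
In series, the same 0.05376 mol of electrons flows through the second cell.
Cr³⁺ + 3e⁻ → Cr, so n(Cr) = 0.05376 / 3 = 0.01792 mol
m(Cr) = 0.01792 × 52.00 = 0.932 g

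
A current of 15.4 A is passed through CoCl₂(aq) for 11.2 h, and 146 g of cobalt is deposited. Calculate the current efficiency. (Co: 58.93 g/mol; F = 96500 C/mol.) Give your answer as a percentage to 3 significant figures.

77.0%

Q = 15.4 × 40320 = 6.209×10^5 C
n(e⁻) = 6.209×10^5 / 96500 = 6.434 mol
Co²⁺ + 2e⁻ → Co, so theoretical n(Co) = 3.217 mol → 189.6 g
Efficiency = 146 / 189.6 = 0.7700 = 77.0%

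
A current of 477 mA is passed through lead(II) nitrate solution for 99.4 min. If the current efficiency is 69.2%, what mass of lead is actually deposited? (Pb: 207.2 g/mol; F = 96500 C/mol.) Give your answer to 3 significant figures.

Q = 0.477 × 5964 = 2845 C
n(e⁻) = 2845 / 96500 = 0.02948 mol
Pb²⁺ + 2e⁻ → Pb, so theoretical m(Pb) = 0.01474 × 207.2 = 3.054 g
Actual mass = 69.2% × 3.054 = 2.11 g

2.11 g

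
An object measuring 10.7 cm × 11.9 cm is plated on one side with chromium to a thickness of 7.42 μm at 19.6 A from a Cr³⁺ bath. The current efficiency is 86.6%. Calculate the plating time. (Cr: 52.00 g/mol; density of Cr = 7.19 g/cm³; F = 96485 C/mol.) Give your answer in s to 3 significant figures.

223 s

Plated area = 10.7 × 11.9 = 127.3 cm²
Volume = 127.3 × 7.42×10⁻⁴ cm = 0.09446 cm³
m(Cr) = 0.09446 × 7.19 = 0.6792 g
n(Cr) = 0.6792 / 52.00 = 0.01306 mol; n(e⁻) = 3 × 0.01306 = 0.03918 mol
Q = 0.03918 × 96485 / 0.866 = 4365 C
t = 4365 / 19.6 = 222.7 s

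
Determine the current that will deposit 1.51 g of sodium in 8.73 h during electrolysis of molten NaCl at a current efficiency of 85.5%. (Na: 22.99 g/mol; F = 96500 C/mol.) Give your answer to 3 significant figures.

0.236 A

n(Na) = 1.51 / 22.99 = 0.06568 mol
Na⁺ + e⁻ → Na, so n(e⁻) = 0.06568 mol
Q = 0.06568 × 96500 / 0.855 = 7413 C
I = Q / t = 7413 / 31428 s = 0.236 A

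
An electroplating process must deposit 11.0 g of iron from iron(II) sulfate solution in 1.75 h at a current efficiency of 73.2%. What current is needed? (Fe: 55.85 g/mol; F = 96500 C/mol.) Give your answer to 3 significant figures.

8.24 A

n(Fe) = 11.0 / 55.85 = 0.1970 mol
Fe²⁺ + 2e⁻ → Fe, so n(e⁻) = 2 × 0.1970 = 0.3940 mol
Q = 0.3940 × 96500 / 0.732 = 51940 C
I = Q / t = 51940 / 6300 s = 8.24 A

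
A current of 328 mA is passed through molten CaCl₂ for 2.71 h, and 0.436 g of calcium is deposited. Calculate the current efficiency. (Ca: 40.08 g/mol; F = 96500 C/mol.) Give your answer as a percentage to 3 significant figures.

Q = 0.328 × 9756 = 3200 C
n(e⁻) = 3200 / 96500 = 0.03316 mol
Ca²⁺ + 2e⁻ → Ca, so theoretical n(Ca) = 0.01658 mol → 0.6645 g
Efficiency = 0.436 / 0.6645 = 0.6561 = 65.6%

65.6%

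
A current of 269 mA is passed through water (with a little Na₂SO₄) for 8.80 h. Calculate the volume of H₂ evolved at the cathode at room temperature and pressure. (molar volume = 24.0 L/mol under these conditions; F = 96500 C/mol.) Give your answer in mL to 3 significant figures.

Q = It = 0.269 × 31680 = 8522 C
n(e⁻) = 8522 / 96500 = 0.08831 mol
2H⁺ + 2e⁻ → H₂, so n(H₂) = 0.08831 / 2 = 0.04416 mol
V = 0.04416 × 24.0 = 1.060 L
= 1060 mL

1060 mL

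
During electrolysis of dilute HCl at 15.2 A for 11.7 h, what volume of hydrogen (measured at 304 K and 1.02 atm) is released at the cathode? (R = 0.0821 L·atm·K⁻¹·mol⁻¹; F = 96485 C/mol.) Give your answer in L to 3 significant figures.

Charge passed = 15.2 × 42120 = 6.402×10^5 C
n(e⁻) = 6.402×10^5 / 96485 = 6.635 mol
2H⁺ + 2e⁻ → H₂, so n(H₂) = 6.635 / 2 = 3.318 mol
V = nRT/P = 3.318 × 0.0821 × 304 / 1.02 = 81.19 L

81.2 L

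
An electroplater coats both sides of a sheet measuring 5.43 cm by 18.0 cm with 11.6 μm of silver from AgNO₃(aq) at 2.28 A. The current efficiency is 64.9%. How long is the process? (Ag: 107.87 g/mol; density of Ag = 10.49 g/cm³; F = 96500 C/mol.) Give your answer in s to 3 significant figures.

1440 s

Plated area = 2 × 5.43 × 18.0 = 195.5 cm²
Volume = 195.5 × 11.6×10⁻⁴ cm = 0.2268 cm³
m(Ag) = 0.2268 × 10.49 = 2.379 g
n(Ag) = 2.379 / 107.87 = 0.02205 mol; n(e⁻) = 0.02205 mol
Q = 0.02205 × 96500 / 0.649 = 3279 C
t = 3279 / 2.28 = 1438 s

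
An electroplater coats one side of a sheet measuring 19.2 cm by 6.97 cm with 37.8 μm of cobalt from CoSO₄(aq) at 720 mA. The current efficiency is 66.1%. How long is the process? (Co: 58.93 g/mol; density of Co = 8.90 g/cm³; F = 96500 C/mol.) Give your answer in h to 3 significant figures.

8.61 h

Plated area = 19.2 × 6.97 = 133.8 cm²
Volume = 133.8 × 37.8×10⁻⁴ cm = 0.5058 cm³
m(Co) = 0.5058 × 8.90 = 4.502 g
n(Co) = 4.502 / 58.93 = 0.07640 mol; n(e⁻) = 2 × 0.07640 = 0.1528 mol
Q = 0.1528 × 96500 / 0.661 = 22310 C
t = 22310 / 0.720 = 30990 s = 8.61 h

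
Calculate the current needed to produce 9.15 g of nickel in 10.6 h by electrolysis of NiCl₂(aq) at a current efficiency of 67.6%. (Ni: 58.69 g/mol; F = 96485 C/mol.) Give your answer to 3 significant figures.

1.17 A

n(Ni) = 9.15 / 58.69 = 0.1559 mol
Ni²⁺ + 2e⁻ → Ni, so n(e⁻) = 2 × 0.1559 = 0.3118 mol
Q = 0.3118 × 96485 / 0.676 = 44500 C
I = Q / t = 44500 / 38160 s = 1.17 A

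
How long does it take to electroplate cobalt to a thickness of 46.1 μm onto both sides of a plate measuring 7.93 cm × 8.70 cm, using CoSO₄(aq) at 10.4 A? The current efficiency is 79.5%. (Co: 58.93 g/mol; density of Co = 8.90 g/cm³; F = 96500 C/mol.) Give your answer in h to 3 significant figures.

0.623 h

Plated area = 2 × 7.93 × 8.70 = 138.0 cm²
Volume = 138.0 × 46.1×10⁻⁴ cm = 0.6362 cm³
m(Co) = 0.6362 × 8.90 = 5.662 g
n(Co) = 5.662 / 58.93 = 0.09608 mol; n(e⁻) = 2 × 0.09608 = 0.1922 mol
Q = 0.1922 × 96500 / 0.795 = 23330 C
t = 23330 / 10.4 = 2243 s = 0.623 h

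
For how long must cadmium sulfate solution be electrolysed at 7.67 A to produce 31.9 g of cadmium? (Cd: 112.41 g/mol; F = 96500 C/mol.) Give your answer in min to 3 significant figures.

119 min

n(Cd) = 31.9 / 112.41 = 0.2838 mol
Cd²⁺ + 2e⁻ → Cd, so n(e⁻) = 2 × 0.2838 = 0.5676 mol
Q = 0.5676 × 96500 = 54770 C
t = Q / I = 54770 / 7.67 = 7141 s = 119 min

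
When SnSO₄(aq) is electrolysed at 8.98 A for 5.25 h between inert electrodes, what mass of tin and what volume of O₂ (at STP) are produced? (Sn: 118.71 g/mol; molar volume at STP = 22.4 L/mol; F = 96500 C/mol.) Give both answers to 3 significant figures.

104 g Sn; 9.85 L O₂

Q = 8.98 × 18900 = 1.697×10^5 C; n(e⁻) = 1.697×10^5 / 96500 = 1.759 mol
Cathode: Sn²⁺ + 2e⁻ → Sn → n(Sn) = 1.759/2 = 0.8795 mol → 104 g
Anode: 2H₂O → O₂ + 4H⁺ + 4e⁻ → n(O₂) = 1.759/4 = 0.4398 mol → 9.85 L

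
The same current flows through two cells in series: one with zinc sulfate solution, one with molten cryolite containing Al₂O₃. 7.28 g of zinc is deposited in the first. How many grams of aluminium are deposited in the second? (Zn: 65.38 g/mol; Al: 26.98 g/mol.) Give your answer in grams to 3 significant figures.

2.00 g

n(Zn) = 7.28 / 65.38 = 0.1113 mol
Zn²⁺ + 2e⁻ → Zn, so n(e⁻) = 2 × 0.1113 = 0.2226 mol
Same current for the same time ⇒ same n(e⁻) = 0.2226 mol in both cells.
Al³⁺ + 3e⁻ → Al, so n(Al) = 0.2226 / 3 = 0.07420 mol
m(Al) = 0.07420 × 26.98 = 2.00 g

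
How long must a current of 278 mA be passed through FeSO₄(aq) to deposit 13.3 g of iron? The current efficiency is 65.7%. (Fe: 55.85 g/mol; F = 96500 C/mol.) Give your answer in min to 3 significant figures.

n(Fe) = 13.3 / 55.85 = 0.2381 mol
Fe²⁺ + 2e⁻ → Fe, so n(e⁻) = 2 × 0.2381 = 0.4762 mol
Q = 0.4762 × 96500 / 0.657 = 69940 C
t = Q / I = 69940 / 0.278 = 2.516×10^5 s = 4190 min

4190 min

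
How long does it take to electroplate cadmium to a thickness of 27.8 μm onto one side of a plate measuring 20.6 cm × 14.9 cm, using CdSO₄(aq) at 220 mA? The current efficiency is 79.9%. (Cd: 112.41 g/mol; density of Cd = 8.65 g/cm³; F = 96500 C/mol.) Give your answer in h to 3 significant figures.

20.0 h

Plated area = 20.6 × 14.9 = 306.9 cm²
Volume = 306.9 × 27.8×10⁻⁴ cm = 0.8532 cm³
m(Cd) = 0.8532 × 8.65 = 7.380 g
n(Cd) = 7.380 / 112.41 = 0.06565 mol; n(e⁻) = 2 × 0.06565 = 0.1313 mol
Q = 0.1313 × 96500 / 0.799 = 15860 C
t = 15860 / 0.220 = 72090 s = 20.0 h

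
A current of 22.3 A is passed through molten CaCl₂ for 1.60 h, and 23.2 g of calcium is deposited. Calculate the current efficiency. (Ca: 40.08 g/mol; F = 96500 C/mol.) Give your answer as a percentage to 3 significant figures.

Q = 22.3 × 5760 = 1.284×10^5 C
n(e⁻) = 1.284×10^5 / 96500 = 1.331 mol
Ca²⁺ + 2e⁻ → Ca, so theoretical n(Ca) = 0.6655 mol → 26.67 g
Efficiency = 23.2 / 26.67 = 0.8699 = 87.0%

87.0%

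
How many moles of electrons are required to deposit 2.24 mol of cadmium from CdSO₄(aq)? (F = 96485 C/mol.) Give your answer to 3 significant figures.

Cd²⁺ + 2e⁻ → Cd, so n(e⁻) = 2 × 2.24 = 4.480 mol

4.48 mol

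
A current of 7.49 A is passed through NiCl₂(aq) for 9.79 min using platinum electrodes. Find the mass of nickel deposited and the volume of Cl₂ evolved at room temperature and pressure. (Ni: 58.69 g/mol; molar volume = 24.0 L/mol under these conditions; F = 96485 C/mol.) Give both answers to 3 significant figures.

Q = 7.49 × 587.4 = 4400 C; n(e⁻) = 4400 / 96485 = 0.04560 mol
Cathode: Ni²⁺ + 2e⁻ → Ni → n(Ni) = 0.04560/2 = 0.02280 mol → 1.34 g
Anode: 2Cl⁻ → Cl₂ + 2e⁻ → n(Cl₂) = 0.04560/2 = 0.02280 mol → 0.547 L

1.34 g Ni; 0.547 L Cl₂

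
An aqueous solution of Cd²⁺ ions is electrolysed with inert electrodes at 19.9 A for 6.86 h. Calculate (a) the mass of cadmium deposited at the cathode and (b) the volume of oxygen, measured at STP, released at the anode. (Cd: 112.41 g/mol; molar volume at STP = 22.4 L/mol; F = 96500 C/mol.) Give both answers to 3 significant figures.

286 g Cd; 28.5 L O₂

Q = 19.9 × 24696 = 4.915×10^5 C; n(e⁻) = 4.915×10^5 / 96500 = 5.093 mol
Cathode: Cd²⁺ + 2e⁻ → Cd → n(Cd) = 5.093/2 = 2.547 mol → 286 g
Anode: 2H₂O → O₂ + 4H⁺ + 4e⁻ → n(O₂) = 5.093/4 = 1.273 mol → 28.5 L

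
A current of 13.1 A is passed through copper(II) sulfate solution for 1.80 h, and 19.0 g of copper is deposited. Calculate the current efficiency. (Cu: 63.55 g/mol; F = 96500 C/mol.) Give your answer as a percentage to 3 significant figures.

Q = 13.1 × 6480 = 84890 C
n(e⁻) = 84890 / 96500 = 0.8797 mol
Cu²⁺ + 2e⁻ → Cu, so theoretical n(Cu) = 0.4399 mol → 27.96 g
Efficiency = 19.0 / 27.96 = 0.6795 = 68.0%

68.0%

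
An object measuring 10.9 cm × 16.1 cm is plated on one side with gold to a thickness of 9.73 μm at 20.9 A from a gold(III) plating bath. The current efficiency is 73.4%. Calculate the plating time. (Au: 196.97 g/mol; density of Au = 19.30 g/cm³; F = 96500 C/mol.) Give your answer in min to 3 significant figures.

5.26 min

Plated area = 10.9 × 16.1 = 175.5 cm²
Volume = 175.5 × 9.73×10⁻⁴ cm = 0.1708 cm³
m(Au) = 0.1708 × 19.30 = 3.296 g
n(Au) = 3.296 / 196.97 = 0.01673 mol; n(e⁻) = 3 × 0.01673 = 0.05019 mol
Q = 0.05019 × 96500 / 0.734 = 6599 C
t = 6599 / 20.9 = 315.7 s = 5.26 min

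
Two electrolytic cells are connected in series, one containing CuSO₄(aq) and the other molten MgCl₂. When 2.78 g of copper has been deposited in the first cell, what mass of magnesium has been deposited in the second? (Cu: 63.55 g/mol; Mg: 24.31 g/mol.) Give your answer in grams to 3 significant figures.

n(Cu) = 2.78 / 63.55 = 0.04375 mol
Cu²⁺ + 2e⁻ → Cu, so n(e⁻) = 2 × 0.04375 = 0.08750 mol
In series, the same 0.08750 mol of electrons flows through the second cell.
Mg²⁺ + 2e⁻ → Mg, so n(Mg) = 0.08750 / 2 = 0.04375 mol
m(Mg) = 0.04375 × 24.31 = 1.06 g

1.06 g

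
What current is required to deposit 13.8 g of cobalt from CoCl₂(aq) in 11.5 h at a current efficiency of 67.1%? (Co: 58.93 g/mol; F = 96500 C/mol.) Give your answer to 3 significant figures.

n(Co) = 13.8 / 58.93 = 0.2342 mol
Co²⁺ + 2e⁻ → Co, so n(e⁻) = 2 × 0.2342 = 0.4684 mol
Q = 0.4684 × 96500 / 0.671 = 67360 C
I = Q / t = 67360 / 41400 s = 1.63 A

1.63 A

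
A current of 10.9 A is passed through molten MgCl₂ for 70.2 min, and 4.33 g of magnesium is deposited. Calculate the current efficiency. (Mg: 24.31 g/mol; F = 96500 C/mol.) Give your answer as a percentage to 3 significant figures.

74.9%

Q = 10.9 × 4212 = 45910 C
n(e⁻) = 45910 / 96500 = 0.4758 mol
Mg²⁺ + 2e⁻ → Mg, so theoretical n(Mg) = 0.2379 mol → 5.783 g
Efficiency = 4.33 / 5.783 = 0.7487 = 74.9%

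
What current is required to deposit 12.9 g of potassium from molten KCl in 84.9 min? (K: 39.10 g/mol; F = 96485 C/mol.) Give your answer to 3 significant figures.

n(K) = 12.9 / 39.10 = 0.3299 mol
K⁺ + e⁻ → K, so n(e⁻) = 0.3299 mol
Q = 0.3299 × 96485 = 31830 C
I = Q / t = 31830 / 5094 s = 6.25 A

6.25 A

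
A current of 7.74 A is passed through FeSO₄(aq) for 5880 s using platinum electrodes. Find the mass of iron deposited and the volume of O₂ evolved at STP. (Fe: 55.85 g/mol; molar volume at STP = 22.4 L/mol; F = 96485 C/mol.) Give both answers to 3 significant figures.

Q = 7.74 × 5880 = 45510 C; n(e⁻) = 45510 / 96485 = 0.4717 mol
Cathode: Fe²⁺ + 2e⁻ → Fe → n(Fe) = 0.4717/2 = 0.2359 mol → 13.2 g
Anode: 2H₂O → O₂ + 4H⁺ + 4e⁻ → n(O₂) = 0.4717/4 = 0.1179 mol → 2.64 L

13.2 g Fe; 2.64 L O₂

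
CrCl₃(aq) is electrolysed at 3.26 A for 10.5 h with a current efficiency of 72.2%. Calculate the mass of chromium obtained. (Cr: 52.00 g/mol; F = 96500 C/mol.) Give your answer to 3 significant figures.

Q = 3.26 × 37800 = 1.232×10^5 C
n(e⁻) = 1.232×10^5 / 96500 = 1.277 mol
Cr³⁺ + 3e⁻ → Cr, so theoretical m(Cr) = 0.4257 × 52.00 = 22.14 g
Actual mass = 72.2% × 22.14 = 16.0 g

16.0 g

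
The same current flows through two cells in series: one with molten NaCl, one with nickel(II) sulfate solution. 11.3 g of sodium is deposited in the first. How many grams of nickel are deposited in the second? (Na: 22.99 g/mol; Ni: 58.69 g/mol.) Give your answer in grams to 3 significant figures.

n(Na) = 11.3 / 22.99 = 0.4915 mol
Na⁺ + e⁻ → Na, so n(e⁻) = 0.4915 mol
The cells are in series, so the same charge (and hence the same n(e⁻) = 0.4915 mol) passes through both.
Ni²⁺ + 2e⁻ → Ni, so n(Ni) = 0.4915 / 2 = 0.2458 mol
m(Ni) = 0.2458 × 58.69 = 14.4 g

14.4 g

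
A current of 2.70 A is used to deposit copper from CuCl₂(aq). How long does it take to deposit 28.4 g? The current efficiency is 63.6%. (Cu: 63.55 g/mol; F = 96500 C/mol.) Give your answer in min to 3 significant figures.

837 min

n(Cu) = 28.4 / 63.55 = 0.4469 mol
Cu²⁺ + 2e⁻ → Cu, so n(e⁻) = 2 × 0.4469 = 0.8938 mol
Q = 0.8938 × 96500 / 0.636 = 1.356×10^5 C
t = Q / I = 1.356×10^5 / 2.70 = 50220 s = 837 min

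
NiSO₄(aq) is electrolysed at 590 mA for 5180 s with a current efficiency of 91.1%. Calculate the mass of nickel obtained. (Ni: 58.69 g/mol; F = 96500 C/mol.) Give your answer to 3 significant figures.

0.847 g

Q = 0.590 × 5180 = 3056 C
n(e⁻) = 3056 / 96500 = 0.03167 mol
Ni²⁺ + 2e⁻ → Ni, so theoretical m(Ni) = 0.01584 × 58.69 = 0.9296 g
Actual mass = 91.1% × 0.9296 = 0.847 g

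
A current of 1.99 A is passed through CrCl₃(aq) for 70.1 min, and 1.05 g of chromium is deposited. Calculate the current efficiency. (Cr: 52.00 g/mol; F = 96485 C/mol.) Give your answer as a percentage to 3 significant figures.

Q = 1.99 × 4206 = 8370 C
n(e⁻) = 8370 / 96485 = 0.08675 mol
Cr³⁺ + 3e⁻ → Cr, so theoretical n(Cr) = 0.02892 mol → 1.504 g
Efficiency = 1.05 / 1.504 = 0.6981 = 69.8%

69.8%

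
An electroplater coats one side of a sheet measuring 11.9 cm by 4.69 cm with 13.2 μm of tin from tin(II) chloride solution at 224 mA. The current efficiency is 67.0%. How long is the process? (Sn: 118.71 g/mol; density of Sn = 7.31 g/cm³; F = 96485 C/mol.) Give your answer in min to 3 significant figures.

97.2 min

Plated area = 11.9 × 4.69 = 55.81 cm²
Volume = 55.81 × 13.2×10⁻⁴ cm = 0.07367 cm³
m(Sn) = 0.07367 × 7.31 = 0.5385 g
n(Sn) = 0.5385 / 118.71 = 0.004536 mol; n(e⁻) = 2 × 0.004536 = 0.009072 mol
Q = 0.009072 × 96485 / 0.670 = 1306 C
t = 1306 / 0.224 = 5830 s = 97.2 min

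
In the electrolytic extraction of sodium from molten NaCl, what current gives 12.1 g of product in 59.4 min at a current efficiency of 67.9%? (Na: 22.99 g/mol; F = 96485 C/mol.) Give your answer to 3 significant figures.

21.0 A

n(Na) = 12.1 / 22.99 = 0.5263 mol
Na⁺ + e⁻ → Na, so n(e⁻) = 0.5263 mol
Q = 0.5263 × 96485 / 0.679 = 74790 C
I = Q / t = 74790 / 3564 s = 21.0 A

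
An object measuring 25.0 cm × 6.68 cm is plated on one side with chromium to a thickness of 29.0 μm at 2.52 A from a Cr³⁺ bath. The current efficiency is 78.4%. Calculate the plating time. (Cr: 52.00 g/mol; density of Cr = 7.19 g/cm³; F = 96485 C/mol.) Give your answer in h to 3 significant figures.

2.73 h

Plated area = 25.0 × 6.68 = 167.0 cm²
Volume = 167.0 × 29.0×10⁻⁴ cm = 0.4843 cm³
m(Cr) = 0.4843 × 7.19 = 3.482 g
n(Cr) = 3.482 / 52.00 = 0.06696 mol; n(e⁻) = 3 × 0.06696 = 0.2009 mol
Q = 0.2009 × 96485 / 0.784 = 24720 C
t = 24720 / 2.52 = 9810 s = 2.73 h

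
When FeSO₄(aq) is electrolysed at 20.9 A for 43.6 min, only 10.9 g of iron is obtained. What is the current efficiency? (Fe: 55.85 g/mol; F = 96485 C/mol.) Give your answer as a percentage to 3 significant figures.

68.9%

Q = 20.9 × 2616 = 54670 C
n(e⁻) = 54670 / 96485 = 0.5666 mol
Fe²⁺ + 2e⁻ → Fe, so theoretical n(Fe) = 0.2833 mol → 15.82 g
Efficiency = 10.9 / 15.82 = 0.6890 = 68.9%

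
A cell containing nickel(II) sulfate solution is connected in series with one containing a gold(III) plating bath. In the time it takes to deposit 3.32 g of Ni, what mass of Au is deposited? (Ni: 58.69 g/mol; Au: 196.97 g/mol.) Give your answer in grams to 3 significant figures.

n(Ni) = 3.32 / 58.69 = 0.05657 mol
Ni²⁺ + 2e⁻ → Ni, so n(e⁻) = 2 × 0.05657 = 0.1131 mol
The cells are in series, so the same charge (and hence the same n(e⁻) = 0.1131 mol) passes through both.
Au³⁺ + 3e⁻ → Au, so n(Au) = 0.1131 / 3 = 0.03770 mol
m(Au) = 0.03770 × 196.97 = 7.43 g

7.43 g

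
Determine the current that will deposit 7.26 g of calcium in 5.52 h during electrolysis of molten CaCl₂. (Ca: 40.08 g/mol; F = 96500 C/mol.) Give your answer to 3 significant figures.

1.76 A

n(Ca) = 7.26 / 40.08 = 0.1811 mol
Ca²⁺ + 2e⁻ → Ca, so n(e⁻) = 2 × 0.1811 = 0.3622 mol
Q = 0.3622 × 96500 = 34950 C
I = Q / t = 34950 / 19872 s = 1.76 A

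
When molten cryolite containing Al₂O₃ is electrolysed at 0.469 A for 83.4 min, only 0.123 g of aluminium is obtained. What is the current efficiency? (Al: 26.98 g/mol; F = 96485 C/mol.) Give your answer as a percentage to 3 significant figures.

Q = 0.469 × 5004 = 2347 C
n(e⁻) = 2347 / 96485 = 0.02433 mol
Al³⁺ + 3e⁻ → Al, so theoretical n(Al) = 0.008110 mol → 0.2188 g
Efficiency = 0.123 / 0.2188 = 0.5622 = 56.2%

56.2%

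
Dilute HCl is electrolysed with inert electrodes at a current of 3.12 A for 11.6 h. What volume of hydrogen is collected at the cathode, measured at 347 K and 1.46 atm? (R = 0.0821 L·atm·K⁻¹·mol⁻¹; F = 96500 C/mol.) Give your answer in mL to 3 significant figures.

13200 mL

Q = It = 3.12 × 41760 = 1.303×10^5 C
n(e⁻) = 1.303×10^5 / 96500 = 1.350 mol
2H⁺ + 2e⁻ → H₂, so n(H₂) = 1.350 / 2 = 0.6750 mol
V = nRT/P = 0.6750 × 0.0821 × 347 / 1.46 = 13.17 L
= 13200 mL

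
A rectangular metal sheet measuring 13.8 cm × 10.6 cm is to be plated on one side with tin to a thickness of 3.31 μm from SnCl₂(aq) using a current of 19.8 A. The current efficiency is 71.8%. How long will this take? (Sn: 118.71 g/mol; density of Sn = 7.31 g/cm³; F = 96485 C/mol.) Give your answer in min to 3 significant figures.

Plated area = 13.8 × 10.6 = 146.3 cm²
Volume = 146.3 × 3.31×10⁻⁴ cm = 0.04843 cm³
m(Sn) = 0.04843 × 7.31 = 0.3540 g
n(Sn) = 0.3540 / 118.71 = 0.002982 mol; n(e⁻) = 2 × 0.002982 = 0.005964 mol
Q = 0.005964 × 96485 / 0.718 = 801.4 C
t = 801.4 / 19.8 = 40.47 s = 0.675 min

0.675 min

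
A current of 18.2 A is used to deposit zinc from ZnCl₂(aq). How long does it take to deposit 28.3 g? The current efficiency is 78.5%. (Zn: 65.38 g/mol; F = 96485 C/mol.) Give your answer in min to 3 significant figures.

97.4 min

n(Zn) = 28.3 / 65.38 = 0.4329 mol
Zn²⁺ + 2e⁻ → Zn, so n(e⁻) = 2 × 0.4329 = 0.8658 mol
Q = 0.8658 × 96485 / 0.785 = 1.064×10^5 C
t = Q / I = 1.064×10^5 / 18.2 = 5846 s = 97.4 min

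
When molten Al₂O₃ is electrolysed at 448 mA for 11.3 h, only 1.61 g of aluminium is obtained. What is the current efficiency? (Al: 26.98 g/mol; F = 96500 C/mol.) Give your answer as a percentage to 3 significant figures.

Q = 0.448 × 40680 = 18220 C
n(e⁻) = 18220 / 96500 = 0.1888 mol
Al³⁺ + 3e⁻ → Al, so theoretical n(Al) = 0.06293 mol → 1.698 g
Efficiency = 1.61 / 1.698 = 0.9482 = 94.8%

94.8%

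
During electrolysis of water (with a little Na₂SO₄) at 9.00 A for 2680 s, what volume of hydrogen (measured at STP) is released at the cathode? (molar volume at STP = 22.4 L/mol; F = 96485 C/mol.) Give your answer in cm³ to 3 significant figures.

2800 cm³

Q = 9.00 A × 2680 s = 24120 C
n(e⁻) = Q/F = 24120/96485 = 0.2500 mol
2H⁺ + 2e⁻ → H₂, so n(H₂) = 0.2500 / 2 = 0.1250 mol
V = 0.1250 × 22.4 = 2.800 L
= 2800 cm³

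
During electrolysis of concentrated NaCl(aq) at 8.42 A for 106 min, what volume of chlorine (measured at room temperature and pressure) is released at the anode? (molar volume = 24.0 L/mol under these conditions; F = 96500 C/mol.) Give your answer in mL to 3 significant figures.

Q = It = 8.42 × 6360 = 53550 C
Moles of electrons = 53550 / 96500 = 0.5549 mol
2Cl⁻ → Cl₂ + 2e⁻, so n(Cl₂) = 0.5549 / 2 = 0.2775 mol
V = 0.2775 × 24.0 = 6.660 L
= 6660 mL

6660 mL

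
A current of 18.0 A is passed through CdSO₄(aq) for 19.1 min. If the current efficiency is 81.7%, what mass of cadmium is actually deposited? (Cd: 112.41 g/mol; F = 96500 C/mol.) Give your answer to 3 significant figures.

Q = 18.0 × 1146 = 20630 C
n(e⁻) = 20630 / 96500 = 0.2138 mol
Cd²⁺ + 2e⁻ → Cd, so theoretical m(Cd) = 0.1069 × 112.41 = 12.02 g
Actual mass = 81.7% × 12.02 = 9.82 g

9.82 g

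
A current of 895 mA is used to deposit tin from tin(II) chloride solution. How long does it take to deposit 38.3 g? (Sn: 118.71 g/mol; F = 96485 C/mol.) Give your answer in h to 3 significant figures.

n(Sn) = 38.3 / 118.71 = 0.3226 mol
Sn²⁺ + 2e⁻ → Sn, so n(e⁻) = 2 × 0.3226 = 0.6452 mol
Q = 0.6452 × 96485 = 62250 C
t = Q / I = 62250 / 0.895 = 69550 s = 19.3 h

19.3 h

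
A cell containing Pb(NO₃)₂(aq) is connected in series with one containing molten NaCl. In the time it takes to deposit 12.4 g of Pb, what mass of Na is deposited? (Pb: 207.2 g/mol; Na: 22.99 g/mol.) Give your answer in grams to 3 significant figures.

2.75 g

n(Pb) = 12.4 / 207.2 = 0.05985 mol
Pb²⁺ + 2e⁻ → Pb, so n(e⁻) = 2 × 0.05985 = 0.1197 mol
Same current for the same time ⇒ same n(e⁻) = 0.1197 mol in both cells.
Na⁺ + e⁻ → Na, so n(Na) = 0.1197 mol
m(Na) = 0.1197 × 22.99 = 2.75 g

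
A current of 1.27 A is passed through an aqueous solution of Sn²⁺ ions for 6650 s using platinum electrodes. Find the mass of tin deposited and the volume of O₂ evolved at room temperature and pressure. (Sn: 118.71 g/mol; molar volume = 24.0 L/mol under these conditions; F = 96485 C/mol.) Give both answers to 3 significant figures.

5.20 g Sn; 0.525 L O₂

Q = 1.27 × 6650 = 8446 C; n(e⁻) = 8446 / 96485 = 0.08754 mol
Cathode: Sn²⁺ + 2e⁻ → Sn → n(Sn) = 0.08754/2 = 0.04377 mol → 5.20 g
Anode: 2H₂O → O₂ + 4H⁺ + 4e⁻ → n(O₂) = 0.08754/4 = 0.02189 mol → 0.525 L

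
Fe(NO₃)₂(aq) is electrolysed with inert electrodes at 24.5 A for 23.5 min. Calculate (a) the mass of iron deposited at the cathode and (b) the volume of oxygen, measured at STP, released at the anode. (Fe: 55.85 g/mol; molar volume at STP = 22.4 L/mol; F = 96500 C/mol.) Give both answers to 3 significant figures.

Q = 24.5 × 1410 = 34550 C; n(e⁻) = 34550 / 96500 = 0.3580 mol
Cathode: Fe²⁺ + 2e⁻ → Fe → n(Fe) = 0.3580/2 = 0.1790 mol → 10.0 g
Anode: 2H₂O → O₂ + 4H⁺ + 4e⁻ → n(O₂) = 0.3580/4 = 0.08950 mol → 2.00 L

10.0 g Fe; 2.00 L O₂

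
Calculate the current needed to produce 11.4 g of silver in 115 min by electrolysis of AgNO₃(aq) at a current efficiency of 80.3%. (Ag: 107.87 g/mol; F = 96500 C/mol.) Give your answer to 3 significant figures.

n(Ag) = 11.4 / 107.87 = 0.1057 mol
Ag⁺ + e⁻ → Ag, so n(e⁻) = 0.1057 mol
Q = 0.1057 × 96500 / 0.803 = 12700 C
I = Q / t = 12700 / 6900 s = 1.84 A

1.84 A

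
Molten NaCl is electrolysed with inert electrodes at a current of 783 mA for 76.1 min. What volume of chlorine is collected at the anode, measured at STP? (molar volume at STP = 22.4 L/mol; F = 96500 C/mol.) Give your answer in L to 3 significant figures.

0.415 L

Charge passed = 0.783 × 4566 = 3575 C
n(e⁻) = 3575 / 96500 = 0.03705 mol
2Cl⁻ → Cl₂ + 2e⁻, so n(Cl₂) = 0.03705 / 2 = 0.01853 mol
V = 0.01853 × 22.4 = 0.4151 L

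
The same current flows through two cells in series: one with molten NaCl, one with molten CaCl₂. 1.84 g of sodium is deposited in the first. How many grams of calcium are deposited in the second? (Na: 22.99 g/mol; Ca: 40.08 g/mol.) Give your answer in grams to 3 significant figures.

n(Na) = 1.84 / 22.99 = 0.08003 mol
Na⁺ + e⁻ → Na, so n(e⁻) = 0.08003 mol
In series, the same 0.08003 mol of electrons flows through the second cell.
Ca²⁺ + 2e⁻ → Ca, so n(Ca) = 0.08003 / 2 = 0.04002 mol
m(Ca) = 0.04002 × 40.08 = 1.60 g

1.60 g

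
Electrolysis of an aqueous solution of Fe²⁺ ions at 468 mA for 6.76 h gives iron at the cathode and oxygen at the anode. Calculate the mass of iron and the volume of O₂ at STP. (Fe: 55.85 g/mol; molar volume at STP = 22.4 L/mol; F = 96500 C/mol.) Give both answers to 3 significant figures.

Q = 0.468 × 24336 = 11390 C; n(e⁻) = 11390 / 96500 = 0.1180 mol
Cathode: Fe²⁺ + 2e⁻ → Fe → n(Fe) = 0.1180/2 = 0.05900 mol → 3.30 g
Anode: 2H₂O → O₂ + 4H⁺ + 4e⁻ → n(O₂) = 0.1180/4 = 0.02950 mol → 0.661 L

3.30 g Fe; 0.661 L O₂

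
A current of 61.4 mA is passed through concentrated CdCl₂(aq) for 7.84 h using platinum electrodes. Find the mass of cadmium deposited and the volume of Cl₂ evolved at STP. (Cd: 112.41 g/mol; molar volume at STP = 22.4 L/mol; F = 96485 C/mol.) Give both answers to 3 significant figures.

Q = 0.0614 × 28224 = 1733 C; n(e⁻) = 1733 / 96485 = 0.01796 mol
Cathode: Cd²⁺ + 2e⁻ → Cd → n(Cd) = 0.01796/2 = 0.008980 mol → 1.01 g
Anode: 2Cl⁻ → Cl₂ + 2e⁻ → n(Cl₂) = 0.01796/2 = 0.008980 mol → 0.201 L

1.01 g Cd; 0.201 L Cl₂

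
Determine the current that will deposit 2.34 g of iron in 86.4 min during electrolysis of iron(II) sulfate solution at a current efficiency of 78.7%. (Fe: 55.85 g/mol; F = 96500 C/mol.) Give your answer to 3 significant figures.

n(Fe) = 2.34 / 55.85 = 0.04190 mol
Fe²⁺ + 2e⁻ → Fe, so n(e⁻) = 2 × 0.04190 = 0.08380 mol
Q = 0.08380 × 96500 / 0.787 = 10280 C
I = Q / t = 10280 / 5184 s = 1.98 A

1.98 A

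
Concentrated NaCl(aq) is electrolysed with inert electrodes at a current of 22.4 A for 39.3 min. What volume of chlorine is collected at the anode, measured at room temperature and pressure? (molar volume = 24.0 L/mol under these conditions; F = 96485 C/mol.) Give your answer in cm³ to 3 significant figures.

Q = It = 22.4 × 2358 = 52820 C
Moles of electrons = 52820 / 96485 = 0.5474 mol
2Cl⁻ → Cl₂ + 2e⁻, so n(Cl₂) = 0.5474 / 2 = 0.2737 mol
V = 0.2737 × 24.0 = 6.569 L
= 6570 cm³

6570 cm³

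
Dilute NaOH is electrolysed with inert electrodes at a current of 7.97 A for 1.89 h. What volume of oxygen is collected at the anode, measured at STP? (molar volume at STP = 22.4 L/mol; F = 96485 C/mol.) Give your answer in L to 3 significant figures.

3.15 L

Q = It = 7.97 × 6804 = 54230 C
n(e⁻) = Q/F = 54230/96485 = 0.5621 mol
2H₂O → O₂ + 4H⁺ + 4e⁻, so n(O₂) = 0.5621 / 4 = 0.1405 mol
V = 0.1405 × 22.4 = 3.147 L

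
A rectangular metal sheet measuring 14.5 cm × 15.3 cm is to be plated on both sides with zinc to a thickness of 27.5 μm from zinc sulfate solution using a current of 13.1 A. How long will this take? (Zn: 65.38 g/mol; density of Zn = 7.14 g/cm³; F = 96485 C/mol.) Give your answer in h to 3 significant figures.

Plated area = 2 × 14.5 × 15.3 = 443.7 cm²
Volume = 443.7 × 27.5×10⁻⁴ cm = 1.220 cm³
m(Zn) = 1.220 × 7.14 = 8.711 g
n(Zn) = 8.711 / 65.38 = 0.1332 mol; n(e⁻) = 2 × 0.1332 = 0.2664 mol
Q = 0.2664 × 96485 = 25700 C
t = 25700 / 13.1 = 1962 s = 0.545 h

0.545 h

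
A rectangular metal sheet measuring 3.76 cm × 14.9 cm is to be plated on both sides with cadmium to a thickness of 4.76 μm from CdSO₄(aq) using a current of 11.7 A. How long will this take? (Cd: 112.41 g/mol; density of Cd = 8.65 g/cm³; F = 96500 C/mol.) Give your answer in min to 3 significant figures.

1.13 min

Plated area = 2 × 3.76 × 14.9 = 112.0 cm²
Volume = 112.0 × 4.76×10⁻⁴ cm = 0.05331 cm³
m(Cd) = 0.05331 × 8.65 = 0.4611 g
n(Cd) = 0.4611 / 112.41 = 0.004102 mol; n(e⁻) = 2 × 0.004102 = 0.008204 mol
Q = 0.008204 × 96500 = 791.7 C
t = 791.7 / 11.7 = 67.67 s = 1.13 min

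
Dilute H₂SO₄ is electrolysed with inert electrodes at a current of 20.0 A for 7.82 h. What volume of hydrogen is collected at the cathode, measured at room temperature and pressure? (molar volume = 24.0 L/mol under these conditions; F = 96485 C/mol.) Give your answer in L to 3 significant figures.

Charge passed = 20.0 × 28152 = 5.630×10^5 C
Moles of electrons = 5.630×10^5 / 96485 = 5.835 mol
2H⁺ + 2e⁻ → H₂, so n(H₂) = 5.835 / 2 = 2.918 mol
V = 2.918 × 24.0 = 70.03 L

70.0 L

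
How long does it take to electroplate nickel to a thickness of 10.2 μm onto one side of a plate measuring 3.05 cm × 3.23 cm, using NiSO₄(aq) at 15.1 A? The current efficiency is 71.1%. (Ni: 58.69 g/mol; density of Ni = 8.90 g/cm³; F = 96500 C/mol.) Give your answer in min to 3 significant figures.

0.457 min

Plated area = 3.05 × 3.23 = 9.852 cm²
Volume = 9.852 × 10.2×10⁻⁴ cm = 0.01005 cm³
m(Ni) = 0.01005 × 8.90 = 0.08945 g
n(Ni) = 0.08945 / 58.69 = 0.001524 mol; n(e⁻) = 2 × 0.001524 = 0.003048 mol
Q = 0.003048 × 96500 / 0.711 = 413.7 C
t = 413.7 / 15.1 = 27.40 s = 0.457 min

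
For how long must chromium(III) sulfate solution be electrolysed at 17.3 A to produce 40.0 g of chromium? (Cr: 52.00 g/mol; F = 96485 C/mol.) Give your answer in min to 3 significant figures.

n(Cr) = 40.0 / 52.00 = 0.7692 mol
Cr³⁺ + 3e⁻ → Cr, so n(e⁻) = 3 × 0.7692 = 2.308 mol
Q = 2.308 × 96485 = 2.227×10^5 C
t = Q / I = 2.227×10^5 / 17.3 = 12870 s = 215 min

215 min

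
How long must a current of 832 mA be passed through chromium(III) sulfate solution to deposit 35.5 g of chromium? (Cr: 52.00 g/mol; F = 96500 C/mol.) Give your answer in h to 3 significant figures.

66.0 h

n(Cr) = 35.5 / 52.00 = 0.6827 mol
Cr³⁺ + 3e⁻ → Cr, so n(e⁻) = 3 × 0.6827 = 2.048 mol
Q = 2.048 × 96500 = 1.976×10^5 C
t = Q / I = 1.976×10^5 / 0.832 = 2.375×10^5 s = 66.0 h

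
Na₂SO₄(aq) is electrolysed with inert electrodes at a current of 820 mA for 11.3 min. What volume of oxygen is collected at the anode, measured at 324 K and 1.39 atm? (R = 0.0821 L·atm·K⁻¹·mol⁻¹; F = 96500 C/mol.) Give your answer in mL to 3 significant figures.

27.6 mL

Charge passed = 0.820 × 678 = 556.0 C
Moles of electrons = 556.0 / 96500 = 0.005762 mol
2H₂O → O₂ + 4H⁺ + 4e⁻, so n(O₂) = 0.005762 / 4 = 0.001441 mol
V = nRT/P = 0.001441 × 0.0821 × 324 / 1.39 = 0.02758 L
= 27.6 mL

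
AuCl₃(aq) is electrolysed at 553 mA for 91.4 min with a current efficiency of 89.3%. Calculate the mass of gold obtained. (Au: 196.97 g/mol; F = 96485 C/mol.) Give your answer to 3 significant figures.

1.84 g

Q = 0.553 × 5484 = 3033 C
n(e⁻) = 3033 / 96485 = 0.03143 mol
Au³⁺ + 3e⁻ → Au, so theoretical m(Au) = 0.01048 × 196.97 = 2.064 g
Actual mass = 89.3% × 2.064 = 1.84 g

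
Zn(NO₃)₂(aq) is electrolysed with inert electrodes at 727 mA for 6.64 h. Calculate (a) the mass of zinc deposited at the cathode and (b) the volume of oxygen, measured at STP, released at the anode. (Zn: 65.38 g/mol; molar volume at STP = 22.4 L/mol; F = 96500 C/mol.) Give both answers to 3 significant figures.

Q = 0.727 × 23904 = 17380 C; n(e⁻) = 17380 / 96500 = 0.1801 mol
Cathode: Zn²⁺ + 2e⁻ → Zn → n(Zn) = 0.1801/2 = 0.09005 mol → 5.89 g
Anode: 2H₂O → O₂ + 4H⁺ + 4e⁻ → n(O₂) = 0.1801/4 = 0.04503 mol → 1.01 L

5.89 g Zn; 1.01 L O₂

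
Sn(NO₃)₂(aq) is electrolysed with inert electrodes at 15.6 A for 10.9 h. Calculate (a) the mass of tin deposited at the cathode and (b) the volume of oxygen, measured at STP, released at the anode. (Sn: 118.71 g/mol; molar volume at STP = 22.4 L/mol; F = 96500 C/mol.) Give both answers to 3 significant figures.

Q = 15.6 × 39240 = 6.121×10^5 C; n(e⁻) = 6.121×10^5 / 96500 = 6.343 mol
Cathode: Sn²⁺ + 2e⁻ → Sn → n(Sn) = 6.343/2 = 3.172 mol → 377 g
Anode: 2H₂O → O₂ + 4H⁺ + 4e⁻ → n(O₂) = 6.343/4 = 1.586 mol → 35.5 L

377 g Sn; 35.5 L O₂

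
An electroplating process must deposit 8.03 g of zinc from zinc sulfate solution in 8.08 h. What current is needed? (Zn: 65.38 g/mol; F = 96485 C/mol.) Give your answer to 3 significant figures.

n(Zn) = 8.03 / 65.38 = 0.1228 mol
Zn²⁺ + 2e⁻ → Zn, so n(e⁻) = 2 × 0.1228 = 0.2456 mol
Q = 0.2456 × 96485 = 23700 C
I = Q / t = 23700 / 29088 s = 0.815 A

0.815 A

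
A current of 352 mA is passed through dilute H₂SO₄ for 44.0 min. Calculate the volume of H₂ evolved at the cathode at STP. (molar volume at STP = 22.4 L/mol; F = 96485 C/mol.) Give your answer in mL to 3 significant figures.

108 mL

Q = 0.352 A × 2640 s = 929.3 C
n(e⁻) = 929.3 / 96485 = 0.009632 mol
2H⁺ + 2e⁻ → H₂, so n(H₂) = 0.009632 / 2 = 0.004816 mol
V = 0.004816 × 22.4 = 0.1079 L
= 108 mL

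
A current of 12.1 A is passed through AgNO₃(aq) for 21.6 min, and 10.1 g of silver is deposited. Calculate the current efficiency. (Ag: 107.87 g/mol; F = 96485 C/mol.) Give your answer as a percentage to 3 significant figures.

Q = 12.1 × 1296 = 15680 C
n(e⁻) = 15680 / 96485 = 0.1625 mol
Ag⁺ + e⁻ → Ag, so theoretical n(Ag) = 0.1625 mol → 17.53 g
Efficiency = 10.1 / 17.53 = 0.5762 = 57.6%

57.6%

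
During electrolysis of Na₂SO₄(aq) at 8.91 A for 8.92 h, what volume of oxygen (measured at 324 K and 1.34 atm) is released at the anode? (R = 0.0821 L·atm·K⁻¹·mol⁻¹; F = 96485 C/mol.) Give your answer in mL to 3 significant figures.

14700 mL

Q = It = 8.91 × 32112 = 2.861×10^5 C
Moles of electrons = 2.861×10^5 / 96485 = 2.965 mol
2H₂O → O₂ + 4H⁺ + 4e⁻, so n(O₂) = 2.965 / 4 = 0.7413 mol
V = nRT/P = 0.7413 × 0.0821 × 324 / 1.34 = 14.72 L
= 14700 mL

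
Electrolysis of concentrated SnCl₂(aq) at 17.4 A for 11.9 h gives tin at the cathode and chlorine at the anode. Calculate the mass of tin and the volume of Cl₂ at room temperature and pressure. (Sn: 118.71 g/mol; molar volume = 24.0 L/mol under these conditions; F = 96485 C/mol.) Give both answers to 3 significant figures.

Q = 17.4 × 42840 = 7.454×10^5 C; n(e⁻) = 7.454×10^5 / 96485 = 7.726 mol
Cathode: Sn²⁺ + 2e⁻ → Sn → n(Sn) = 7.726/2 = 3.863 mol → 459 g
Anode: 2Cl⁻ → Cl₂ + 2e⁻ → n(Cl₂) = 7.726/2 = 3.863 mol → 92.7 L

459 g Sn; 92.7 L Cl₂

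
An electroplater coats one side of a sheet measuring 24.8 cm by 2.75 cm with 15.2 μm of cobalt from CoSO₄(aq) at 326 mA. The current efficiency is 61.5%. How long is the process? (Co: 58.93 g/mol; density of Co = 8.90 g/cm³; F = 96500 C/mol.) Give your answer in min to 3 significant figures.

Plated area = 24.8 × 2.75 = 68.20 cm²
Volume = 68.20 × 15.2×10⁻⁴ cm = 0.1037 cm³
m(Co) = 0.1037 × 8.90 = 0.9229 g
n(Co) = 0.9229 / 58.93 = 0.01566 mol; n(e⁻) = 2 × 0.01566 = 0.03132 mol
Q = 0.03132 × 96500 / 0.615 = 4914 C
t = 4914 / 0.326 = 15070 s = 251 min

251 min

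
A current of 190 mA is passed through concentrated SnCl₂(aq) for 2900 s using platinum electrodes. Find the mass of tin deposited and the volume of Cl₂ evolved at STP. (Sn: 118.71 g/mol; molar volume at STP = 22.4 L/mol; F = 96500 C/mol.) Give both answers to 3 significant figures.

Q = 0.190 × 2900 = 551.0 C; n(e⁻) = 551.0 / 96500 = 0.005710 mol
Cathode: Sn²⁺ + 2e⁻ → Sn → n(Sn) = 0.005710/2 = 0.002855 mol → 0.339 g
Anode: 2Cl⁻ → Cl₂ + 2e⁻ → n(Cl₂) = 0.005710/2 = 0.002855 mol → 0.0640 L

0.339 g Sn; 0.0640 L Cl₂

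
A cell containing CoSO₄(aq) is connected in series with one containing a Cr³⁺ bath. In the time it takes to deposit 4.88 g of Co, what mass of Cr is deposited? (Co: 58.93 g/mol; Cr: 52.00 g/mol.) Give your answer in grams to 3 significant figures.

n(Co) = 4.88 / 58.93 = 0.08281 mol
Co²⁺ + 2e⁻ → Co, so n(e⁻) = 2 × 0.08281 = 0.1656 mol
The cells are in series, so the same charge (and hence the same n(e⁻) = 0.1656 mol) passes through both.
Cr³⁺ + 3e⁻ → Cr, so n(Cr) = 0.1656 / 3 = 0.05520 mol
m(Cr) = 0.05520 × 52.00 = 2.87 g

2.87 g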